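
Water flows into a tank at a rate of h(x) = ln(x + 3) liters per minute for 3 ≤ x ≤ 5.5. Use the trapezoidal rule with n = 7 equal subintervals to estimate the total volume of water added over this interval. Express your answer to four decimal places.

Δx = (5.5 − 3)/7 = 5/14.
h(3) ≈ 1.7918, h(47/14) ≈ 1.8496, h(26/7) ≈ 1.9042, h(57/14) ≈ 1.9561, h(31/7) ≈ 2.0053, h(67/14) ≈ 2.0523, h(36/7) ≈ 2.0971, h(5.5) ≈ 2.1401.
T_7 = (Δx/2)·[h(x_0) + 2h(x_1) + ... + 2h(x_{6}) + h(x_7)].
Sum ≈ 4.9395.

4.9395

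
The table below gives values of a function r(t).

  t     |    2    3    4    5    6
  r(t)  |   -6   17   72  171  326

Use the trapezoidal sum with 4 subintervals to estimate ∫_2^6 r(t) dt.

420

Δt = 1.
T_4 = (1/2)·[(-6) + 2·17 + 2·72 + 2·171 + 326] = 420.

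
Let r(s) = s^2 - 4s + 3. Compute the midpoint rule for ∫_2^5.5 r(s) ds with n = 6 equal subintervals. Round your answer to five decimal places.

10.69242

Δs = (5.5 − 2)/6 = 7/12.
Midpoints: 55/24, 2.875, 83/24, 97/24, 4.625, 125/24.
r(55/24) = -527/576, r(2.875) = -0.234375, r(83/24) = 649/576, r(97/24) = 1825/576, r(4.625) = 5.890625, r(125/24) = 5353/576.
Sum = Δs · [r(55/24) + r(2.875) + r(83/24) + ...].
Sum ≈ 10.69242.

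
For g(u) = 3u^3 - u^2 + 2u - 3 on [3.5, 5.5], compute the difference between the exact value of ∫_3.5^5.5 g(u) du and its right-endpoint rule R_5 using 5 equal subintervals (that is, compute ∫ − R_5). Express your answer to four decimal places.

-73.4067

Exact integral: ∫_3.5^5.5 g(u) du ≈ 544.583333.
R_5 = 617.99.
Error ≈ 544.583333 − 617.99 ≈ -73.4067.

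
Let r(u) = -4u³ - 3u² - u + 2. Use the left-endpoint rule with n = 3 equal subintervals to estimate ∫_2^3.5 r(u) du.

-130.875

Δu = (3.5 − 2)/3 = 0.5.
Left endpoints: 2, 2.5, 3.
r(2) = -44, r(2.5) = -81.75, r(3) = -136.
Sum = Δu · [r(2) + r(2.5) + r(3)].
Sum = -130.875.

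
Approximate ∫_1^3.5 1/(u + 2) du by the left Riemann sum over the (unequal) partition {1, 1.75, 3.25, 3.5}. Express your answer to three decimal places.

0.698

Subinterval widths: 0.75, 1.5, 0.25.
Left endpoints: 1, 1.75, 3.25.
f(1) = 1/3, f(1.75) = 4/15, f(3.25) = 4/21.
Sum = Σ Δu_i · f(u_i).
Sum ≈ 0.698.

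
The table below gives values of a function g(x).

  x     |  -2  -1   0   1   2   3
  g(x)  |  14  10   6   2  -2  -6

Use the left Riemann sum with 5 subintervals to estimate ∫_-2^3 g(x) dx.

Δx = 1.
Sum = 1·[14 + 10 + 6 + 2 + (-2)] = 30.

30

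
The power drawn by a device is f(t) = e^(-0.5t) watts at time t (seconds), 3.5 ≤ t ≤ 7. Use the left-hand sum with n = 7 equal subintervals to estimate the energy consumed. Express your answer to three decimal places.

0.325

Δt = (7 − 3.5)/7 = 0.5.
Left endpoints: 3.5, 4, 4.5, 5, 5.5, 6, 6.5.
f(3.5) ≈ 0.174, f(4) ≈ 0.135, f(4.5) ≈ 0.105, f(5) ≈ 0.082, f(5.5) ≈ 0.064, f(6) ≈ 0.050, f(6.5) ≈ 0.039.
Sum = Δt · [f(3.5) + f(4) + f(4.5) + ...].
Sum ≈ 0.325.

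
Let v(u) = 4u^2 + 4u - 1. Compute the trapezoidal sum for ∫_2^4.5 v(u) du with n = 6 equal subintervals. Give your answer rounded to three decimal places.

Δu = (4.5 − 2)/6 = 5/12.
v(2) = 23, v(29/12) = 1153/36, v(17/6) = 382/9, v(3.25) = 54.25, v(11/3) = 607/9, v(49/12) = 2953/36, v(4.5) = 98.
T_6 = (Δu/2)·[v(u_0) + 2v(u_1) + ... + 2v(u_{5}) + v(u_6)].
Sum ≈ 141.123.

141.123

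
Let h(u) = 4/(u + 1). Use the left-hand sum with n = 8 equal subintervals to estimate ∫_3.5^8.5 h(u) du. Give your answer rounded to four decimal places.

3.1400

Δu = (8.5 − 3.5)/8 = 0.625.
Left endpoints: 3.5, 4.125, 4.75, 5.375, 6, 6.625, 7.25, 7.875.
h(3.5) = 8/9, h(4.125) = 32/41, h(4.75) = 16/23, h(5.375) = 32/51, h(6) = 4/7, h(6.625) = 32/61, h(7.25) = 16/33, h(7.875) = 32/71.
Sum = Δu · [h(3.5) + h(4.125) + h(4.75) + ...].
Sum ≈ 3.1400.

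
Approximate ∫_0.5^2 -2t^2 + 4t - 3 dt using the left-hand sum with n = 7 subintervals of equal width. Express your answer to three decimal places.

Δt = (2 − 0.5)/7 = 3/14.
Left endpoints: 0.5, 5/7, 13/14, 8/7, 19/14, 11/7, 25/14.
f(0.5) = -1.5, f(5/7) = -57/49, f(13/14) = -99/98, f(8/7) = -51/49, f(19/14) = -123/98, f(11/7) = -81/49, f(25/14) = -219/98.
Sum = Δt · [f(0.5) + f(5/7) + f(13/14) + ...].
Sum ≈ -2.112.

-2.112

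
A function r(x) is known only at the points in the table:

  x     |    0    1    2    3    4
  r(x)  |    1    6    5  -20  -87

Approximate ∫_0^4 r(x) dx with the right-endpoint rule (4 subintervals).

Δx = 1.
Sum = 1·[6 + 5 + (-20) + (-87)] = -96.

-96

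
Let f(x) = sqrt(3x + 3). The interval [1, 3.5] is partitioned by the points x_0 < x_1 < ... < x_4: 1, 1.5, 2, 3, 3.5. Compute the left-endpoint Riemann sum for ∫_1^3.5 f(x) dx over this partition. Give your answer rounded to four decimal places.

7.3261

Subinterval widths: 0.5, 0.5, 1, 0.5.
Left endpoints: 1, 1.5, 2, 3.
f(1) ≈ 2.4495, f(1.5) ≈ 2.7386, f(2) ≈ 3.0000, f(3) ≈ 3.4641.
Sum = Σ Δx_i · f(x_i).
Sum ≈ 7.3261.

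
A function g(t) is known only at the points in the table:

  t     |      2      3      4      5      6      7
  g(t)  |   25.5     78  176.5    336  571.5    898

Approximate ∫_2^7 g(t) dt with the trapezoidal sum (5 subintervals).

Δt = 1.
T_5 = (1/2)·[25.5 + 2·78 + 2·176.5 + 2·336 + 2·571.5 + 898] = 1623.75.

1623.75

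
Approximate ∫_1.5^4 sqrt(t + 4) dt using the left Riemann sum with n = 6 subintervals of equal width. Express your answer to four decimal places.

6.3847

Δt = (4 − 1.5)/6 = 5/12.
Left endpoints: 1.5, 23/12, 7/3, 2.75, 19/6, 43/12.
f(1.5) ≈ 2.3452, f(23/12) ≈ 2.4324, f(7/3) ≈ 2.5166, f(2.75) ≈ 2.5981, f(19/6) ≈ 2.6771, f(43/12) ≈ 2.7538.
Sum = Δt · [f(1.5) + f(23/12) + f(7/3) + ...].
Sum ≈ 6.3847.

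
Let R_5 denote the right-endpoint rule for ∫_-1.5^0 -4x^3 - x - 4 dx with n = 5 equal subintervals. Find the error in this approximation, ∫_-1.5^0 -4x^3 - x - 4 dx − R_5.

Exact integral: ∫_-1.5^0 f(x) dx = 0.1875.
R_5 = -1.86.
Error = 0.1875 − (-1.86) = 2.0475.

2.0475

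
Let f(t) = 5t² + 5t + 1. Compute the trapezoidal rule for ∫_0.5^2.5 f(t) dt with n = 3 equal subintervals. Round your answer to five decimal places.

Δt = (2.5 − 0.5)/3 = 2/3.
f(0.5) = 4.75, f(7/6) = 491/36, f(11/6) = 971/36, f(2.5) = 44.75.
T_3 = (Δt/2)·[f(t_0) + 2f(t_1) + 2f(t_2) + f(t_3)].
Sum ≈ 43.57407.

43.57407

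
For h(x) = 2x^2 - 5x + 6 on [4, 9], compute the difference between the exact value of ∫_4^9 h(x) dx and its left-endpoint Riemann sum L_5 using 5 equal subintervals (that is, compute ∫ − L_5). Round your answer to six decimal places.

50.833333

Exact integral: ∫_4^9 h(x) dx ≈ 310.83333333.
L_5 = 260.
Error ≈ 310.83333333 − 260 ≈ 50.833333.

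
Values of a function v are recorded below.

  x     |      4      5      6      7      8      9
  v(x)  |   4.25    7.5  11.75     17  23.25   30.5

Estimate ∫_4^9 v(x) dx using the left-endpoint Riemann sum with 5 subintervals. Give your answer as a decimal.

Δx = 1.
Sum = 1·[4.25 + 7.5 + 11.75 + 17 + 23.25] = 63.75.

63.75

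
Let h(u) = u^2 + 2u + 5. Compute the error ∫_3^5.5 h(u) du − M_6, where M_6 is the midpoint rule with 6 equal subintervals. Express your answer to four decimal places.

Exact integral: ∫_3^5.5 h(u) du ≈ 80.208333.
M_6 ≈ 80.172164.
Error ≈ 80.208333 − 80.172164 ≈ 0.0362.

0.0362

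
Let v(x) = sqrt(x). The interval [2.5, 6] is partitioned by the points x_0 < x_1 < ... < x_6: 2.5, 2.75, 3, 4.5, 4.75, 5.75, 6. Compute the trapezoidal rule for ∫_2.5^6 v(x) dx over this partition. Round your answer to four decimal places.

Subinterval widths: 0.25, 0.25, 1.5, 0.25, 1, 0.25.
v(2.5) ≈ 1.5811, v(2.75) ≈ 1.6583, v(3) ≈ 1.7321, v(4.5) ≈ 2.1213, v(4.75) ≈ 2.1794, v(5.75) ≈ 2.3979, v(6) ≈ 2.4495.
On each subinterval the trapezoid contributes (Δx_i/2)·[v(x_{i-1}) + v(x_i)].
Sum ≈ 7.1510.

7.1510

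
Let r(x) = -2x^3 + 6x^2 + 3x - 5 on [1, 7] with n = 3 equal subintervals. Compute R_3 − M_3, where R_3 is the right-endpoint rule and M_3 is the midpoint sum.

R_3 = -924.
M_3 = -438.
R_3 − M_3 = -486.

-486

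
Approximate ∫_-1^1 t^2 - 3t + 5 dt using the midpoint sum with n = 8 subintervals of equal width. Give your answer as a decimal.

10.65625

Δt = (1 − (-1))/8 = 0.25.
Midpoints: -0.875, -0.625, -0.375, -0.125, 0.125, 0.375, 0.625, 0.875.
f(-0.875) = 8.390625, f(-0.625) = 7.265625, f(-0.375) = 6.265625, f(-0.125) = 5.390625, f(0.125) = 4.640625, f(0.375) = 4.015625, f(0.625) = 3.515625, f(0.875) = 3.140625.
Sum = Δt · [f(-0.875) + f(-0.625) + f(-0.375) + ...].
Sum = 10.65625.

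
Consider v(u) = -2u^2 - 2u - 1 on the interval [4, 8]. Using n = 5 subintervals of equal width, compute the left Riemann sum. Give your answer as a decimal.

-309.92

Δu = (8 − 4)/5 = 0.8.
Left endpoints: 4, 4.8, 5.6, 6.4, 7.2.
v(4) = -41, v(4.8) = -56.68, v(5.6) = -74.92, v(6.4) = -95.72, v(7.2) = -119.08.
Sum = Δu · [v(4) + v(4.8) + v(5.6) + v(6.4) + v(7.2)].
Sum = -309.92.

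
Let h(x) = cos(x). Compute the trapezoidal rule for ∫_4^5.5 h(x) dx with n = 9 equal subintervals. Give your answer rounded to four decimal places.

0.0511

Δx = (5.5 − 4)/9 = 1/6.
h(4) ≈ -0.6536, h(25/6) ≈ -0.5190, h(13/3) ≈ -0.3700, h(4.5) ≈ -0.2108, h(14/3) ≈ -0.0457, h(29/6) ≈ 0.1206, h(5) ≈ 0.2837, h(31/6) ≈ 0.4388, h(16/3) ≈ 0.5818, h(5.5) ≈ 0.7087.
T_9 = (Δx/2)·[h(x_0) + 2h(x_1) + ... + 2h(x_{8}) + h(x_9)].
Sum ≈ 0.0511.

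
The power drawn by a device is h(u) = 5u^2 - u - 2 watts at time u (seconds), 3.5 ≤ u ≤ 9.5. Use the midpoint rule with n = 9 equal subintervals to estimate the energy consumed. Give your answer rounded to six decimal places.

Δu = (9.5 − 3.5)/9 = 2/3.
Midpoints: 23/6, 4.5, 31/6, 35/6, 6.5, 43/6, 47/6, 8.5, 55/6.
h(23/6) = 2435/36, h(4.5) = 94.75, h(31/6) = 4547/36, h(35/6) = 5843/36, h(6.5) = 202.75, h(43/6) = 8915/36, h(47/6) = 10691/36, h(8.5) = 350.75, h(55/6) = 14723/36.
Sum = Δu · [h(23/6) + h(4.5) + h(31/6) + ...].
Sum ≈ 1305.388889.

1305.388889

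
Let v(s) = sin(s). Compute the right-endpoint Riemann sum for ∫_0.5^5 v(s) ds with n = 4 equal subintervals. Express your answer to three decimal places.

-0.279

Δs = (5 − 0.5)/4 = 1.125.
Right endpoints: 1.625, 2.75, 3.875, 5.
v(1.625) ≈ 0.999, v(2.75) ≈ 0.382, v(3.875) ≈ -0.669, v(5) ≈ -0.959.
Sum = Δs · [v(1.625) + v(2.75) + v(3.875) + v(5)].
Sum ≈ -0.279.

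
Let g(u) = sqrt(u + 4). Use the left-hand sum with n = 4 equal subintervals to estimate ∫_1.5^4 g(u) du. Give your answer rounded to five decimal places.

6.33366

Δu = (4 − 1.5)/4 = 0.625.
Left endpoints: 1.5, 2.125, 2.75, 3.375.
g(1.5) ≈ 2.34521, g(2.125) ≈ 2.47487, g(2.75) ≈ 2.59808, g(3.375) ≈ 2.71570.
Sum = Δu · [g(1.5) + g(2.125) + g(2.75) + g(3.375)].
Sum ≈ 6.33366.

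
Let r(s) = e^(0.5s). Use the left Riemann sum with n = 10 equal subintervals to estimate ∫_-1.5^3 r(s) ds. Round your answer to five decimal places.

Δs = (3 − (-1.5))/10 = 0.45.
Left endpoints: -1.5, -1.05, -0.6, -0.15, 0.3, 0.75, 1.2, 1.65, 2.1, 2.55.
r(-1.5) ≈ 0.47237, r(-1.05) ≈ 0.59156, r(-0.6) ≈ 0.74082, r(-0.15) ≈ 0.92774, r(0.3) ≈ 1.16183, r(0.75) ≈ 1.45499, r(1.2) ≈ 1.82212, r(1.65) ≈ 2.28188, r(2.1) ≈ 2.85765, r(2.55) ≈ 3.57870.
Sum = Δs · [r(-1.5) + r(-1.05) + r(-0.6) + ...].
Sum ≈ 7.15035.

7.15035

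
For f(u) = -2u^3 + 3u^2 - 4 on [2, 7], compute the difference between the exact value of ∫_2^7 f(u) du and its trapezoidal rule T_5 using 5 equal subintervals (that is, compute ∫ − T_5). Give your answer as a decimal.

20

Exact integral: ∫_2^7 f(u) du = -877.5.
T_5 = -897.5.
Error = -877.5 − (-897.5) = 20.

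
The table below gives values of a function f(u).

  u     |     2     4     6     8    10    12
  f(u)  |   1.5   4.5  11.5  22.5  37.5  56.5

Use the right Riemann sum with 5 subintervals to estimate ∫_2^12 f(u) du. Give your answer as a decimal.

Δu = 2.
Sum = 2·[4.5 + 11.5 + 22.5 + 37.5 + 56.5] = 265.

265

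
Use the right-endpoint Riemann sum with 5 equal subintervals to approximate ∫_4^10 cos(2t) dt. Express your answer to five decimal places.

Δt = (10 − 4)/5 = 1.2.
Right endpoints: 5.2, 6.4, 7.6, 8.8, 10.
f(5.2) ≈ -0.56098, f(6.4) ≈ 0.97283, f(7.6) ≈ -0.87374, f(8.8) ≈ 0.31574, f(10) ≈ 0.40808.
Sum = Δt · [f(5.2) + f(6.4) + f(7.6) + f(8.8) + f(10)].
Sum ≈ 0.31432.

0.31432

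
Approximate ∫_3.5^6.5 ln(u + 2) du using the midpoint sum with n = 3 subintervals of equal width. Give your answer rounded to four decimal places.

5.8171

Δu = (6.5 − 3.5)/3 = 1.
Midpoints: 4, 5, 6.
f(4) ≈ 1.7918, f(5) ≈ 1.9459, f(6) ≈ 2.0794.
Sum = Δu · [f(4) + f(5) + f(6)].
Sum ≈ 5.8171.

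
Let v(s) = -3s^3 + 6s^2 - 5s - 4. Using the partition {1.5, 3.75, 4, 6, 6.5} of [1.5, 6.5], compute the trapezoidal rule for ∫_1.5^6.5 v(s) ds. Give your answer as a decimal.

-999.08203125

Subinterval widths: 2.25, 0.25, 2, 0.5.
v(1.5) = -8.125, v(3.75) = -96.578125, v(4) = -120, v(6) = -466, v(6.5) = -606.875.
On each subinterval the trapezoid contributes (Δs_i/2)·[v(s_{i-1}) + v(s_i)].
Sum = -999.08203125.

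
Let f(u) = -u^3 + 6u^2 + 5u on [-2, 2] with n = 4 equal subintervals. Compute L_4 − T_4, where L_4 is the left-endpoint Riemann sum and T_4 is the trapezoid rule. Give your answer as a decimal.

L_4 = 34.
T_4 = 36.
L_4 − T_4 = -2.

-2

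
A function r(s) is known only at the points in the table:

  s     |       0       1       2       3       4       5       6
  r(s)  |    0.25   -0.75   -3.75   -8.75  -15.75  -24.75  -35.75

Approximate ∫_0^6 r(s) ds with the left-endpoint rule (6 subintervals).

Δs = 1.
Sum = 1·[0.25 + (-0.75) + (-3.75) + (-8.75) + (-15.75) + (-24.75)] = -53.5.

-53.5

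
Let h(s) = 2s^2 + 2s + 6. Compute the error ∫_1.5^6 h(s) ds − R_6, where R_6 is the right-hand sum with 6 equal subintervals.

-29.53125

Exact integral: ∫_1.5^6 h(s) ds = 202.5.
R_6 = 232.03125.
Error = 202.5 − 232.03125 = -29.53125.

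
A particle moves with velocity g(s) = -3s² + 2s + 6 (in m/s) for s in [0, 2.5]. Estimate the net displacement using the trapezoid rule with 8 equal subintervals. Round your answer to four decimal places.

5.5029

Δs = (2.5 − 0)/8 = 0.3125.
g(0) = 6, g(0.3125) = 6.33203125, g(0.625) = 6.078125, g(0.9375) = 5.23828125, g(1.25) = 3.8125, g(1.5625) = 1.80078125, g(1.875) = -0.796875, g(2.1875) = -3.98046875, g(2.5) = -7.75.
T_8 = (Δs/2)·[g(s_0) + 2g(s_1) + ... + 2g(s_{7}) + g(s_8)].
Sum ≈ 5.5029.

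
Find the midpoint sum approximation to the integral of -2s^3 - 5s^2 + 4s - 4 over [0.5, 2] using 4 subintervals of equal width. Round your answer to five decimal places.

-19.37402

Δs = (2 − 0.5)/4 = 0.375.
Midpoints: 0.6875, 1.0625, 1.4375, 1.8125.
f(0.6875) = -8731/2048, f(1.0625) = -15961/2048, f(1.4375) = -29743/2048, f(1.8125) = -51373/2048.
Sum = Δs · [f(0.6875) + f(1.0625) + f(1.4375) + f(1.8125)].
Sum ≈ -19.37402.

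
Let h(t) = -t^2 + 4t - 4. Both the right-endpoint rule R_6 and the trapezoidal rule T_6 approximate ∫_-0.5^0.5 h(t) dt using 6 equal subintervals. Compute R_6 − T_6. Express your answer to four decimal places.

R_6 ≈ -3.754630.
T_6 ≈ -4.087963.
R_6 − T_6 ≈ 0.3333.

0.3333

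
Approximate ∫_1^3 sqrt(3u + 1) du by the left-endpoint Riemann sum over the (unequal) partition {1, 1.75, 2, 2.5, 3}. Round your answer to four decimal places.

4.9056

Subinterval widths: 0.75, 0.25, 0.5, 0.5.
Left endpoints: 1, 1.75, 2, 2.5.
f(1) ≈ 2.0000, f(1.75) ≈ 2.5000, f(2) ≈ 2.6458, f(2.5) ≈ 2.9155.
Sum = Σ Δu_i · f(u_i).
Sum ≈ 4.9056.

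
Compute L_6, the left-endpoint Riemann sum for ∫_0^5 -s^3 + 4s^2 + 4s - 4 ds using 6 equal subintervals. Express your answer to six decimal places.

Δs = (5 − 0)/6 = 5/6.
Left endpoints: 0, 5/6, 5/3, 2.5, 10/3, 25/6.
f(0) = -4, f(5/6) = 331/216, f(5/3) = 247/27, f(2.5) = 15.375, f(10/3) = 452/27, f(25/6) = 2111/216.
Sum = Δs · [f(0) + f(5/6) + f(5/3) + ...].
Sum ≈ 40.474537.

40.474537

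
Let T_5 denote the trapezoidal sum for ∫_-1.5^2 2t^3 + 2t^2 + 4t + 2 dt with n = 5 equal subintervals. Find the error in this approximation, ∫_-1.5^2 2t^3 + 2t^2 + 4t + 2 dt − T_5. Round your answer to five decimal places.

-1.00042

Exact integral: ∫_-1.5^2 f(t) dt ≈ 23.5520833.
T_5 = 24.5525.
Error ≈ 23.5520833 − 24.5525 ≈ -1.00042.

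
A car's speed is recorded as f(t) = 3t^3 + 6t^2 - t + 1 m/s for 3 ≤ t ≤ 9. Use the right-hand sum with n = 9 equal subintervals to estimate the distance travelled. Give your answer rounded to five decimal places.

Δt = (9 − 3)/9 = 2/3.
Right endpoints: 11/3, 13/3, 5, 17/3, 19/3, 7, 23/3, 25/3, 9.
f(11/3) = 2033/9, f(13/3) = 3181/9, f(5) = 521, f(17/3) = 6605/9, f(19/3) = 8977/9, f(7) = 1317, f(23/3) = 15281/9, f(25/3) = 19309/9, f(9) = 2665.
Sum = Δt · [f(11/3) + f(13/3) + f(5) + ...].
Sum ≈ 7104.66667.

7104.66667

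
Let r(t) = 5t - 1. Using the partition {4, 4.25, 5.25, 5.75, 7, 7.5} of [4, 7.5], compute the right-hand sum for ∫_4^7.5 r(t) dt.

Subinterval widths: 0.25, 1, 0.5, 1.25, 0.5.
Right endpoints: 4.25, 5.25, 5.75, 7, 7.5.
r(4.25) = 20.25, r(5.25) = 25.25, r(5.75) = 27.75, r(7) = 34, r(7.5) = 36.5.
Sum = Σ Δt_i · r(t_i).
Sum = 104.9375.

104.9375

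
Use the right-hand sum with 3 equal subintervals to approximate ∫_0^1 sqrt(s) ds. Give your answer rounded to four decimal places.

Δs = (1 − 0)/3 = 1/3.
Right endpoints: 1/3, 2/3, 1.
f(1/3) ≈ 0.5774, f(2/3) ≈ 0.8165, f(1) ≈ 1.0000.
Sum = Δs · [f(1/3) + f(2/3) + f(1)].
Sum ≈ 0.7979.

0.7979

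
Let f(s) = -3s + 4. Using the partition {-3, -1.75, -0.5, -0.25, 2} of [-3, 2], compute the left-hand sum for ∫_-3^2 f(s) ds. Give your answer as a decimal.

Subinterval widths: 1.25, 1.25, 0.25, 2.25.
Left endpoints: -3, -1.75, -0.5, -0.25.
f(-3) = 13, f(-1.75) = 9.25, f(-0.5) = 5.5, f(-0.25) = 4.75.
Sum = Σ Δs_i · f(s_i).
Sum = 39.875.

39.875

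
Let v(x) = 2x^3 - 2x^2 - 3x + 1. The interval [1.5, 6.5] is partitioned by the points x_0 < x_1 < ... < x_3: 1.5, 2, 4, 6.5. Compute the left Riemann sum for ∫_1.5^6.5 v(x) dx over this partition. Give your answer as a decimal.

Subinterval widths: 0.5, 2, 2.5.
Left endpoints: 1.5, 2, 4.
v(1.5) = -1.25, v(2) = 3, v(4) = 85.
Sum = Σ Δx_i · v(x_i).
Sum = 217.875.

217.875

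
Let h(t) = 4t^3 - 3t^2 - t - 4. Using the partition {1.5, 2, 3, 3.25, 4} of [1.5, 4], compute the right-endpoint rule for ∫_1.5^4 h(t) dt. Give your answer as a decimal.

255.59375

Subinterval widths: 0.5, 1, 0.25, 0.75.
Right endpoints: 2, 3, 3.25, 4.
h(2) = 14, h(3) = 74, h(3.25) = 98.375, h(4) = 200.
Sum = Σ Δt_i · h(t_i).
Sum = 255.59375.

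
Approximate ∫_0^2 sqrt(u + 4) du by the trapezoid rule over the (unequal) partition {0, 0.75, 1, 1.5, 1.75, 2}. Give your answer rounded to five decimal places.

Subinterval widths: 0.75, 0.25, 0.5, 0.25, 0.25.
f(0) ≈ 2.00000, f(0.75) ≈ 2.17945, f(1) ≈ 2.23607, f(1.5) ≈ 2.34521, f(1.75) ≈ 2.39792, f(2) ≈ 2.44949.
On each subinterval the trapezoid contributes (Δu_i/2)·[f(u_{i-1}) + f(u_i)].
Sum ≈ 4.46337.

4.46337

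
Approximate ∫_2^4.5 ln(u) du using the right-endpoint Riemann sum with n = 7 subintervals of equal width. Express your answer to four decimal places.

3.0239

Δu = (4.5 − 2)/7 = 5/14.
Right endpoints: 33/14, 19/7, 43/14, 24/7, 53/14, 29/7, 4.5.
f(33/14) ≈ 0.8575, f(19/7) ≈ 0.9985, f(43/14) ≈ 1.1221, f(24/7) ≈ 1.2321, f(53/14) ≈ 1.3312, f(29/7) ≈ 1.4214, f(4.5) ≈ 1.5041.
Sum = Δu · [f(33/14) + f(19/7) + f(43/14) + ...].
Sum ≈ 3.0239.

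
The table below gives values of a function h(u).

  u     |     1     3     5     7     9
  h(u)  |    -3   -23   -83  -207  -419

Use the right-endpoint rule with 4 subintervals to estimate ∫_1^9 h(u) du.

Δu = 2.
Sum = 2·[(-23) + (-83) + (-207) + (-419)] = -1464.

-1464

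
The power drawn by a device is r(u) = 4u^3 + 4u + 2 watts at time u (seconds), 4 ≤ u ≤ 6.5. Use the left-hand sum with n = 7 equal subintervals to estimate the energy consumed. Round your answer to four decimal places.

Δu = (6.5 − 4)/7 = 5/14.
Left endpoints: 4, 61/14, 33/7, 71/14, 38/7, 81/14, 43/7.
r(4) = 274, r(61/14) = 240309/686, r(33/7) = 150902/343, r(71/14) = 373199/686, r(38/7) = 227622/343, r(81/14) = 548689/686, r(43/7) = 327142/343.
Sum = Δu · [r(4) + r(61/14) + r(33/7) + ...].
Sum ≈ 1437.6786.

1437.6786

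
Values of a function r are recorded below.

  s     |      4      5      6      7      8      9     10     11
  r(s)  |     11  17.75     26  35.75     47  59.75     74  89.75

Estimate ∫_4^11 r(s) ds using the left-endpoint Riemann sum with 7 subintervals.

Δs = 1.
Sum = 1·[11 + 17.75 + 26 + 35.75 + 47 + 59.75 + 74] = 271.25.

271.25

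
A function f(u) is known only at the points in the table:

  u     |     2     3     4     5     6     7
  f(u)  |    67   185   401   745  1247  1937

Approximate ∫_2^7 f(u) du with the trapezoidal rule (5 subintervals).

Δu = 1.
T_5 = (1/2)·[67 + 2·185 + 2·401 + 2·745 + 2·1247 + 1937] = 3580.

3580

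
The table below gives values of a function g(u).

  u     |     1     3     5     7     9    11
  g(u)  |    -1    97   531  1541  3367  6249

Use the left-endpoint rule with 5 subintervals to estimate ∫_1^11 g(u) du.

11070

Δu = 2.
Sum = 2·[(-1) + 97 + 531 + 1541 + 3367] = 11070.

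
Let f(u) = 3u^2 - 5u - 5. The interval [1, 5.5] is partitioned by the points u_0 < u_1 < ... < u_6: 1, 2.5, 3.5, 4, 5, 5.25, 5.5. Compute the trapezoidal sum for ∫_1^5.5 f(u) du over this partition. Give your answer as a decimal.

72.515625

Subinterval widths: 1.5, 1, 0.5, 1, 0.25, 0.25.
f(1) = -7, f(2.5) = 1.25, f(3.5) = 14.25, f(4) = 23, f(5) = 45, f(5.25) = 51.4375, f(5.5) = 58.25.
On each subinterval the trapezoid contributes (Δu_i/2)·[f(u_{i-1}) + f(u_i)].
Sum = 72.515625.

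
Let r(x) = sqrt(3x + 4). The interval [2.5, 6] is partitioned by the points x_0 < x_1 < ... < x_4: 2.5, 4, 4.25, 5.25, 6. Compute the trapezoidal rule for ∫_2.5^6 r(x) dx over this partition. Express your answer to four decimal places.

Subinterval widths: 1.5, 0.25, 1, 0.75.
r(2.5) ≈ 3.3912, r(4) ≈ 4.0000, r(4.25) ≈ 4.0927, r(5.25) ≈ 4.4441, r(6) ≈ 4.6904.
On each subinterval the trapezoid contributes (Δx_i/2)·[r(x_{i-1}) + r(x_i)].
Sum ≈ 14.2488.

14.2488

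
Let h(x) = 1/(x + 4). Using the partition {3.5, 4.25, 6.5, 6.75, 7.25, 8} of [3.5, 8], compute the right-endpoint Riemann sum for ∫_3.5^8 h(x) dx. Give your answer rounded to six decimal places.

0.435395

Subinterval widths: 0.75, 2.25, 0.25, 0.5, 0.75.
Right endpoints: 4.25, 6.5, 6.75, 7.25, 8.
h(4.25) = 4/33, h(6.5) = 2/21, h(6.75) = 4/43, h(7.25) = 4/45, h(8) = 1/12.
Sum = Σ Δx_i · h(x_i).
Sum ≈ 0.435395.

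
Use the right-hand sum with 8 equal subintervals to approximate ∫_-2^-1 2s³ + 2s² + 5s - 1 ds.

-10.5390625

Δs = (-1 − (-2))/8 = 0.125.
Right endpoints: -1.875, -1.75, -1.625, -1.5, -1.375, -1.25, -1.125, -1.
f(-1.875) = -16.52734375, f(-1.75) = -14.34375, f(-1.625) = -12.42578125, f(-1.5) = -10.75, f(-1.375) = -9.29296875, f(-1.25) = -8.03125, f(-1.125) = -6.94140625, f(-1) = -6.
Sum = Δs · [f(-1.875) + f(-1.75) + f(-1.625) + ...].
Sum = -10.5390625.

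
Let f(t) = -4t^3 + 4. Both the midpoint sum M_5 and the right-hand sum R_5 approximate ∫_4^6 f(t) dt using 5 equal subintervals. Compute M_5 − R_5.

126.4

M_5 = -1030.4.
R_5 = -1156.8.
M_5 − R_5 = 126.4.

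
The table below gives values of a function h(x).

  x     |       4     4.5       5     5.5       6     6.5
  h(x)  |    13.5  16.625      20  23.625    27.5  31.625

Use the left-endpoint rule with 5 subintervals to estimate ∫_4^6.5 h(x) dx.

50.625

Δx = 0.5.
Sum = 0.5·[13.5 + 16.625 + 20 + 23.625 + 27.5] = 50.625.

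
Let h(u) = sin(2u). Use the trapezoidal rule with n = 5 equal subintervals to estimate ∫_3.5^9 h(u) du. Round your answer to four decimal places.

Δu = (9 − 3.5)/5 = 1.1.
h(3.5) ≈ 0.6570, h(4.6) ≈ 0.2229, h(5.7) ≈ -0.9193, h(6.8) ≈ 0.8592, h(7.9) ≈ -0.0919, h(9) ≈ -0.7510.
T_5 = (Δu/2)·[h(u_0) + 2h(u_1) + ... + 2h(u_{4}) + h(u_5)].
Sum ≈ 0.0262.

0.0262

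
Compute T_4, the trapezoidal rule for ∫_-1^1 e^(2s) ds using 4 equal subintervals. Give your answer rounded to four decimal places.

3.9242

Δs = (1 − (-1))/4 = 0.5.
f(-1) ≈ 0.1353, f(-0.5) ≈ 0.3679, f(0) ≈ 1.0000, f(0.5) ≈ 2.7183, f(1) ≈ 7.3891.
T_4 = (Δs/2)·[f(s_0) + 2f(s_1) + 2f(s_2) + 2f(s_3) + f(s_4)].
Sum ≈ 3.9242.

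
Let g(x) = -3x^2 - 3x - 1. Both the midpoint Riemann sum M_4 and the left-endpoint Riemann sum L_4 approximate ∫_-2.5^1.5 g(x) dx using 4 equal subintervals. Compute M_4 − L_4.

3

M_4 = -16.
L_4 = -19.
M_4 − L_4 = 3.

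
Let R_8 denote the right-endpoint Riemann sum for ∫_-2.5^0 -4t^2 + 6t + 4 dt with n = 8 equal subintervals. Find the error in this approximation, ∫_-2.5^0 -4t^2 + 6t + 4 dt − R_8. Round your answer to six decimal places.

-6.087240

Exact integral: ∫_-2.5^0 f(t) dt ≈ -29.58333333.
R_8 = -23.49609375.
Error ≈ -29.58333333 − (-23.49609375) ≈ -6.087240.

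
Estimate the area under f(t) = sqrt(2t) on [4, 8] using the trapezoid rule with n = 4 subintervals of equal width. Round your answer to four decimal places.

13.7823

Δt = (8 − 4)/4 = 1.
f(4) ≈ 2.8284, f(5) ≈ 3.1623, f(6) ≈ 3.4641, f(7) ≈ 3.7417, f(8) ≈ 4.0000.
T_4 = (Δt/2)·[f(t_0) + 2f(t_1) + 2f(t_2) + 2f(t_3) + f(t_4)].
Sum ≈ 13.7823.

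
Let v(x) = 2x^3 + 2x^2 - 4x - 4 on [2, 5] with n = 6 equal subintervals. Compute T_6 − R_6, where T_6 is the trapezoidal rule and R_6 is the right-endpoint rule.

-66

T_6 = 331.375.
R_6 = 397.375.
T_6 − R_6 = -66.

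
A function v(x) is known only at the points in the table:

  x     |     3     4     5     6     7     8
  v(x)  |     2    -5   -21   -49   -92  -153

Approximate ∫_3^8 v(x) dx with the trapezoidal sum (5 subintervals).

Δx = 1.
T_5 = (1/2)·[2 + 2·(-5) + 2·(-21) + 2·(-49) + 2·(-92) + (-153)] = -242.5.

-242.5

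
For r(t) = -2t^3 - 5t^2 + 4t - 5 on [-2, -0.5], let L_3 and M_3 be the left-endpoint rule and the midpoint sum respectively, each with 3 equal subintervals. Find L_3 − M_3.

L_3 = -22.25.
M_3 = -20.234375.
L_3 − M_3 = -2.015625.

-2.015625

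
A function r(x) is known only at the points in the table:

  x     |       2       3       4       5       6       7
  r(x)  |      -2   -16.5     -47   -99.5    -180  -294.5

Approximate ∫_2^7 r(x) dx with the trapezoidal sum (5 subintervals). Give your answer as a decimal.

Δx = 1.
T_5 = (1/2)·[(-2) + 2·(-16.5) + 2·(-47) + 2·(-99.5) + 2·(-180) + (-294.5)] = -491.25.

-491.25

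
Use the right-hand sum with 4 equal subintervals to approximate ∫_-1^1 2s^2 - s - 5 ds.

Δs = (1 − (-1))/4 = 0.5.
Right endpoints: -0.5, 0, 0.5, 1.
f(-0.5) = -4, f(0) = -5, f(0.5) = -5, f(1) = -4.
Sum = Δs · [f(-0.5) + f(0) + f(0.5) + f(1)].
Sum = -9.

-9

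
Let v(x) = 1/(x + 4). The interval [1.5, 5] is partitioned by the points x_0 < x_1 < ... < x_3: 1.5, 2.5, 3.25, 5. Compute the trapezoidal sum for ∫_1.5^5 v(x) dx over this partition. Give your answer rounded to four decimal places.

Subinterval widths: 1, 0.75, 1.75.
v(1.5) = 2/11, v(2.5) = 2/13, v(3.25) = 4/29, v(5) = 1/9.
On each subinterval the trapezoid contributes (Δx_i/2)·[v(x_{i-1}) + v(x_i)].
Sum ≈ 0.4952.

0.4952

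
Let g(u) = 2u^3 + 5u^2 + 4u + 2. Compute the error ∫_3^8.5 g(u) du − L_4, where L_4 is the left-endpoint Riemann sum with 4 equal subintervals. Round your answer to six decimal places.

971.387370

Exact integral: ∫_3^8.5 g(u) du ≈ 3685.57291667.
L_4 ≈ 2714.18554688.
Error ≈ 3685.57291667 − 2714.18554688 ≈ 971.387370.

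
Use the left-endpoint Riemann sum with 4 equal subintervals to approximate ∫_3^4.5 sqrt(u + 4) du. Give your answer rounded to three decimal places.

4.123

Δu = (4.5 − 3)/4 = 0.375.
Left endpoints: 3, 3.375, 3.75, 4.125.
f(3) ≈ 2.646, f(3.375) ≈ 2.716, f(3.75) ≈ 2.784, f(4.125) ≈ 2.850.
Sum = Δu · [f(3) + f(3.375) + f(3.75) + f(4.125)].
Sum ≈ 4.123.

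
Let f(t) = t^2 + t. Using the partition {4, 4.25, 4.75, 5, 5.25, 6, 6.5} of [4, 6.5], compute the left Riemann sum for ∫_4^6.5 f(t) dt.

76.09375

Subinterval widths: 0.25, 0.5, 0.25, 0.25, 0.75, 0.5.
Left endpoints: 4, 4.25, 4.75, 5, 5.25, 6.
f(4) = 20, f(4.25) = 22.3125, f(4.75) = 27.3125, f(5) = 30, f(5.25) = 32.8125, f(6) = 42.
Sum = Σ Δt_i · f(t_i).
Sum = 76.09375.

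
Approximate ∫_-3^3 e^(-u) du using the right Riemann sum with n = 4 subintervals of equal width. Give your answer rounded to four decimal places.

8.6319

Δu = (3 − (-3))/4 = 1.5.
Right endpoints: -1.5, 0, 1.5, 3.
f(-1.5) ≈ 4.4817, f(0) ≈ 1.0000, f(1.5) ≈ 0.2231, f(3) ≈ 0.0498.
Sum = Δu · [f(-1.5) + f(0) + f(1.5) + f(3)].
Sum ≈ 8.6319.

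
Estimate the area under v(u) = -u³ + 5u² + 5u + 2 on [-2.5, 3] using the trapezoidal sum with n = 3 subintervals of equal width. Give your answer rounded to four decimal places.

91.5266

Δu = (3 − (-2.5))/3 = 11/6.
v(-2.5) = 36.375, v(-2/3) = 32/27, v(7/6) = 2819/216, v(3) = 35.
T_3 = (Δu/2)·[v(u_0) + 2v(u_1) + 2v(u_2) + v(u_3)].
Sum ≈ 91.5266.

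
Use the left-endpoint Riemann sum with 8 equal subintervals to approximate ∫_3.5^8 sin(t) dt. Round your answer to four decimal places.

Δt = (8 − 3.5)/8 = 0.5625.
Left endpoints: 3.5, 4.0625, 4.625, 5.1875, 5.75, 6.3125, 6.875, 7.4375.
f(3.5) ≈ -0.3508, f(4.0625) ≈ -0.7962, f(4.625) ≈ -0.9962, f(5.1875) ≈ -0.8892, f(5.75) ≈ -0.5083, f(6.3125) ≈ 0.0293, f(6.875) ≈ 0.5579, f(7.4375) ≈ 0.9145.
Sum = Δt · [f(3.5) + f(4.0625) + f(4.625) + ...].
Sum ≈ -1.1469.

-1.1469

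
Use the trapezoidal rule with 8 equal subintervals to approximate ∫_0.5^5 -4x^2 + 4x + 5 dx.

-95.44921875

Δx = (5 − 0.5)/8 = 0.5625.
f(0.5) = 6, f(1.0625) = 4.734375, f(1.625) = 0.9375, f(2.1875) = -5.390625, f(2.75) = -14.25, f(3.3125) = -25.640625, f(3.875) = -39.5625, f(4.4375) = -56.015625, f(5) = -75.
T_8 = (Δx/2)·[f(x_0) + 2f(x_1) + ... + 2f(x_{7}) + f(x_8)].
Sum = -95.44921875.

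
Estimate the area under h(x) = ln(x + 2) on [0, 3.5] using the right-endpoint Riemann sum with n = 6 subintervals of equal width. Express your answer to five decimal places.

4.77589

Δx = (3.5 − 0)/6 = 7/12.
Right endpoints: 7/12, 7/6, 1.75, 7/3, 35/12, 3.5.
h(7/12) ≈ 0.94908, h(7/6) ≈ 1.15268, h(1.75) ≈ 1.32176, h(7/3) ≈ 1.46634, h(35/12) ≈ 1.59263, h(3.5) ≈ 1.70475.
Sum = Δx · [h(7/12) + h(7/6) + h(1.75) + ...].
Sum ≈ 4.77589.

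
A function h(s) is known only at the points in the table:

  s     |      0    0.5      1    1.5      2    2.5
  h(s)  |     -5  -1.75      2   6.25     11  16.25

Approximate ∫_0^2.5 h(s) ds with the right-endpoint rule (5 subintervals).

Δs = 0.5.
Sum = 0.5·[(-1.75) + 2 + 6.25 + 11 + 16.25] = 16.875.

16.875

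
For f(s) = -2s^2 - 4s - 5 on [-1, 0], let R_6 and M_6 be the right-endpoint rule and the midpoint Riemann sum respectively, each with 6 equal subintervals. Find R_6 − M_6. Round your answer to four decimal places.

R_6 ≈ -3.842593.
M_6 ≈ -3.662037.
R_6 − M_6 ≈ -0.1806.

-0.1806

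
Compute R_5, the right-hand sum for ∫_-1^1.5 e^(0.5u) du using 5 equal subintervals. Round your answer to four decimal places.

Δu = (1.5 − (-1))/5 = 0.5.
Right endpoints: -0.5, 0, 0.5, 1, 1.5.
f(-0.5) ≈ 0.7788, f(0) ≈ 1.0000, f(0.5) ≈ 1.2840, f(1) ≈ 1.6487, f(1.5) ≈ 2.1170.
Sum = Δu · [f(-0.5) + f(0) + f(0.5) + f(1) + f(1.5)].
Sum ≈ 3.4143.

3.4143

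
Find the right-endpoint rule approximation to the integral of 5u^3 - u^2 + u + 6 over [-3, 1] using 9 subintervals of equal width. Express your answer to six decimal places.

-57.662551

Δu = (1 − (-3))/9 = 4/9.
Right endpoints: -23/9, -19/9, -5/3, -11/9, -7/9, -1/3, 1/9, 5/9, 1.
f(-23/9) = -63085/729, f(-19/9) = -34709/729, f(-5/3) = -583/27, f(-11/9) = -4261/729, f(-7/9) = 1651/729, f(-1/3) = 145/27, f(1/9) = 4451/729, f(5/9) = 5179/729, f(1) = 11.
Sum = Δu · [f(-23/9) + f(-19/9) + f(-5/3) + ...].
Sum ≈ -57.662551.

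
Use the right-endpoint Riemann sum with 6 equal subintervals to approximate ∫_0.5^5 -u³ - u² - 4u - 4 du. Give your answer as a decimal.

-332.12109375

Δu = (5 − 0.5)/6 = 0.75.
Right endpoints: 1.25, 2, 2.75, 3.5, 4.25, 5.
f(1.25) = -12.515625, f(2) = -24, f(2.75) = -43.359375, f(3.5) = -73.125, f(4.25) = -115.828125, f(5) = -174.
Sum = Δu · [f(1.25) + f(2) + f(2.75) + ...].
Sum = -332.12109375.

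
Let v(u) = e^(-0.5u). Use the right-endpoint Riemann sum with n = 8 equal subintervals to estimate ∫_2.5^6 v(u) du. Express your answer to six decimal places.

0.423540

Δu = (6 − 2.5)/8 = 0.4375.
Right endpoints: 2.9375, 3.375, 3.8125, 4.25, 4.6875, 5.125, 5.5625, 6.
v(2.9375) ≈ 0.230213, v(3.375) ≈ 0.184981, v(3.8125) ≈ 0.148637, v(4.25) ≈ 0.119433, v(4.6875) ≈ 0.095967, v(5.125) ≈ 0.077112, v(5.5625) ≈ 0.061961, v(6) ≈ 0.049787.
Sum = Δu · [v(2.9375) + v(3.375) + v(3.8125) + ...].
Sum ≈ 0.423540.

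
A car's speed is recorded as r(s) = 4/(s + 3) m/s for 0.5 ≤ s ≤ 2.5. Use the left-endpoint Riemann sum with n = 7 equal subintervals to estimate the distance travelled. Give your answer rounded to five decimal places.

Δs = (2.5 − 0.5)/7 = 2/7.
Left endpoints: 0.5, 11/14, 15/14, 19/14, 23/14, 27/14, 31/14.
r(0.5) = 8/7, r(11/14) = 56/53, r(15/14) = 56/57, r(19/14) = 56/61, r(23/14) = 56/65, r(27/14) = 56/69, r(31/14) = 56/73.
Sum = Δs · [r(0.5) + r(11/14) + r(15/14) + ...].
Sum ≈ 1.86863.

1.86863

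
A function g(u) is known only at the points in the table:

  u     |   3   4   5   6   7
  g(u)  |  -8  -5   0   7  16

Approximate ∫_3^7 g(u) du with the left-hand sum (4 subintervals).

-6

Δu = 1.
Sum = 1·[(-8) + (-5) + 0 + 7] = -6.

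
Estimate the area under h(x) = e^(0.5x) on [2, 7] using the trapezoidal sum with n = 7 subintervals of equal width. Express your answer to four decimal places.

61.4392

Δx = (7 − 2)/7 = 5/7.
h(2) ≈ 2.7183, h(19/7) ≈ 3.8851, h(24/7) ≈ 5.5527, h(29/7) ≈ 7.9362, h(34/7) ≈ 11.3427, h(39/7) ≈ 16.2114, h(44/7) ≈ 23.1700, h(7) ≈ 33.1155.
T_7 = (Δx/2)·[h(x_0) + 2h(x_1) + ... + 2h(x_{6}) + h(x_7)].
Sum ≈ 61.4392.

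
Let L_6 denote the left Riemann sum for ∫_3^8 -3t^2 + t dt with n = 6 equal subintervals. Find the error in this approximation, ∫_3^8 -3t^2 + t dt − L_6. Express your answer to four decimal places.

-64.9306

Exact integral: ∫_3^8 f(t) dt = -457.5.
L_6 ≈ -392.569444.
Error ≈ -457.5 − (-392.569444) ≈ -64.9306.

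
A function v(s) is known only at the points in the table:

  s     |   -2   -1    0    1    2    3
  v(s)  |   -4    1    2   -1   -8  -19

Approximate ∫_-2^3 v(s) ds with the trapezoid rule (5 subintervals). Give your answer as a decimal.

-17.5

Δs = 1.
T_5 = (1/2)·[(-4) + 2·1 + 2·2 + 2·(-1) + 2·(-8) + (-19)] = -17.5.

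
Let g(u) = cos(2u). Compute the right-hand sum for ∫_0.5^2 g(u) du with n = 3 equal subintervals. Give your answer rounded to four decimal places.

Δu = (2 − 0.5)/3 = 0.5.
Right endpoints: 1, 1.5, 2.
g(1) ≈ -0.4161, g(1.5) ≈ -0.9900, g(2) ≈ -0.6536.
Sum = Δu · [g(1) + g(1.5) + g(2)].
Sum ≈ -1.0299.

-1.0299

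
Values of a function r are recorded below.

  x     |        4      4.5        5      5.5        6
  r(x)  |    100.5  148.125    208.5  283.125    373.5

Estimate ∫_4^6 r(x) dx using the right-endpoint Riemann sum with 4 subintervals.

506.625

Δx = 0.5.
Sum = 0.5·[148.125 + 208.5 + 283.125 + 373.5] = 506.625.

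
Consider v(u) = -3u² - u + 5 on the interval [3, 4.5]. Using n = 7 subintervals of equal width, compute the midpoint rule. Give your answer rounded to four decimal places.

-62.2328

Δu = (4.5 − 3)/7 = 3/14.
Midpoints: 87/28, 93/28, 99/28, 3.75, 111/28, 117/28, 123/28.
v(87/28) = -21223/784, v(93/28) = -24631/784, v(99/28) = -28255/784, v(3.75) = -40.9375, v(111/28) = -36151/784, v(117/28) = -40423/784, v(123/28) = -44911/784.
Sum = Δu · [v(87/28) + v(93/28) + v(99/28) + ...].
Sum ≈ -62.2328.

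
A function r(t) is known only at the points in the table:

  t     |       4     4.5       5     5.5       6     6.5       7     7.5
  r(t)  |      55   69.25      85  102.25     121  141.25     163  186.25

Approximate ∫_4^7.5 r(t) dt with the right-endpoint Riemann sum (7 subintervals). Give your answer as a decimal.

Δt = 0.5.
Sum = 0.5·[69.25 + 85 + 102.25 + 121 + 141.25 + 163 + 186.25] = 434.

434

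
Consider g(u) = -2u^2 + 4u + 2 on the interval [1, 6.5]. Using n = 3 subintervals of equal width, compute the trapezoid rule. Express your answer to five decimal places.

Δu = (6.5 − 1)/3 = 11/6.
g(1) = 4, g(17/6) = -49/18, g(14/3) = -206/9, g(6.5) = -56.5.
T_3 = (Δu/2)·[g(u_0) + 2g(u_1) + 2g(u_2) + g(u_3)].
Sum ≈ -95.07870.

-95.07870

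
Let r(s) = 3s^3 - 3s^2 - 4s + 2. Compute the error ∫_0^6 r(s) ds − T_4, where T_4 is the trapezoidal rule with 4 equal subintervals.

-54

Exact integral: ∫_0^6 r(s) ds = 696.
T_4 = 750.
Error = 696 − 750 = -54.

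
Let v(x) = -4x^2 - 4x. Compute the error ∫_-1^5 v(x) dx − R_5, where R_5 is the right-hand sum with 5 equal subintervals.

Exact integral: ∫_-1^5 v(x) dx = -216.
R_5 = -293.76.
Error = -216 − (-293.76) = 77.76.

77.76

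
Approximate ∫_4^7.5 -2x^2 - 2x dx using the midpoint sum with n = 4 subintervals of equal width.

-278.38671875

Δx = (7.5 − 4)/4 = 0.875.
Midpoints: 4.4375, 5.3125, 6.1875, 7.0625.
f(4.4375) = -48.2578125, f(5.3125) = -67.0703125, f(6.1875) = -88.9453125, f(7.0625) = -113.8828125.
Sum = Δx · [f(4.4375) + f(5.3125) + f(6.1875) + f(7.0625)].
Sum = -278.38671875.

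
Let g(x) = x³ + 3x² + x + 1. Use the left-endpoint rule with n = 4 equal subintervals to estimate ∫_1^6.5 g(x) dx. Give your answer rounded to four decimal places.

Δx = (6.5 − 1)/4 = 1.375.
Left endpoints: 1, 2.375, 3.75, 5.125.
g(1) = 6, g(2.375) = 17251/512, g(3.75) = 99.671875, g(5.125) = 112401/512.
Sum = Δx · [g(1) + g(2.375) + g(3.75) + g(5.125)].
Sum ≈ 493.4854.

493.4854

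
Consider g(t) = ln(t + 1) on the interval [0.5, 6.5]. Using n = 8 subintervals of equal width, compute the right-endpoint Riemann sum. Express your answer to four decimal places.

9.0824

Δt = (6.5 − 0.5)/8 = 0.75.
Right endpoints: 1.25, 2, 2.75, 3.5, 4.25, 5, 5.75, 6.5.
g(1.25) ≈ 0.8109, g(2) ≈ 1.0986, g(2.75) ≈ 1.3218, g(3.5) ≈ 1.5041, g(4.25) ≈ 1.6582, g(5) ≈ 1.7918, g(5.75) ≈ 1.9095, g(6.5) ≈ 2.0149.
Sum = Δt · [g(1.25) + g(2) + g(2.75) + ...].
Sum ≈ 9.0824.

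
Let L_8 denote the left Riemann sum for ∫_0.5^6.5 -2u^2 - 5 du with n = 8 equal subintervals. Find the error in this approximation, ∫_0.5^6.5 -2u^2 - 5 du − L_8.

-30.375

Exact integral: ∫_0.5^6.5 f(u) du = -213.
L_8 = -182.625.
Error = -213 − (-182.625) = -30.375.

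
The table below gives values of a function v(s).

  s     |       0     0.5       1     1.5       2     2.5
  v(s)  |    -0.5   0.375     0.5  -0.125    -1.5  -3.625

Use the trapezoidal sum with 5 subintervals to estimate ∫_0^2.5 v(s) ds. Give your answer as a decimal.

-1.40625

Δs = 0.5.
T_5 = (0.5/2)·[(-0.5) + 2·0.375 + 2·0.5 + 2·(-0.125) + 2·(-1.5) + (-3.625)] = -1.40625.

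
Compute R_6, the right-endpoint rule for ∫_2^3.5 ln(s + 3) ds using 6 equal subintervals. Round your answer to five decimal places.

Δs = (3.5 − 2)/6 = 0.25.
Right endpoints: 2.25, 2.5, 2.75, 3, 3.25, 3.5.
f(2.25) ≈ 1.65823, f(2.5) ≈ 1.70475, f(2.75) ≈ 1.74920, f(3) ≈ 1.79176, f(3.25) ≈ 1.83258, f(3.5) ≈ 1.87180.
Sum = Δs · [f(2.25) + f(2.5) + f(2.75) + ...].
Sum ≈ 2.65208.

2.65208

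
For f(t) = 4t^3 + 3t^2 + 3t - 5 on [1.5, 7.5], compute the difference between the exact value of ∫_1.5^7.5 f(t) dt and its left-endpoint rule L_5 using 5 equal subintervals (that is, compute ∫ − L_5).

1030.32

Exact integral: ∫_1.5^7.5 f(t) dt = 3628.5.
L_5 = 2598.18.
Error = 3628.5 − 2598.18 = 1030.32.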